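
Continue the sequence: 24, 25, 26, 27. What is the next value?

Differences: 25 - 24 = 1
This is an arithmetic sequence with common difference d = 1.
Next term = 27 + 1 = 28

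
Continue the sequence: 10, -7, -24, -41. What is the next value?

Differences: -7 - 10 = -17
This is an arithmetic sequence with common difference d = -17.
Next term = -41 + -17 = -58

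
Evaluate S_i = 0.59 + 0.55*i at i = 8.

S_8 = 0.59 + 0.55*8 = 0.59 + 4.4 = 4.99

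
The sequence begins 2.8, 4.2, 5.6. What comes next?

Differences: 4.2 - 2.8 = 1.4
This is an arithmetic sequence with common difference d = 1.4.
Next term = 5.6 + 1.4 = 7.0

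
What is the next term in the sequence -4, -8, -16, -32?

Ratios: -8 / -4 = 2.0
This is a geometric sequence with common ratio r = 2.
Next term = -32 * 2 = -64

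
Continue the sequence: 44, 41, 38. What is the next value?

Differences: 41 - 44 = -3
This is an arithmetic sequence with common difference d = -3.
Next term = 38 + -3 = 35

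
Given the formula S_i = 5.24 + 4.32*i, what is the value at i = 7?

S_7 = 5.24 + 4.32*7 = 5.24 + 30.24 = 35.48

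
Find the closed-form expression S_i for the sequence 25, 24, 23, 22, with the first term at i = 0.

Check differences: 24 - 25 = -1
23 - 24 = -1
Common difference d = -1.
First term a = 25.
Formula: S_i = 25 - 1*i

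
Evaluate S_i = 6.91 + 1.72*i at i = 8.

S_8 = 6.91 + 1.72*8 = 6.91 + 13.76 = 20.67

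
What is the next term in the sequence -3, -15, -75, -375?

Ratios: -15 / -3 = 5.0
This is a geometric sequence with common ratio r = 5.
Next term = -375 * 5 = -1875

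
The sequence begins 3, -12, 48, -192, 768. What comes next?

Ratios: -12 / 3 = -4.0
This is a geometric sequence with common ratio r = -4.
Next term = 768 * -4 = -3072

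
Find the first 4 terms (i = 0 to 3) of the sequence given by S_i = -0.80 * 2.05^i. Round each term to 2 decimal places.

This is a geometric sequence.
i=0: S_0 = -0.8 * 2.05^0 = -0.8
i=1: S_1 = -0.8 * 2.05^1 = -1.64
i=2: S_2 = -0.8 * 2.05^2 ≈ -3.36
i=3: S_3 = -0.8 * 2.05^3 ≈ -6.89
The first 4 terms are: [-0.8, -1.64, -3.36, -6.89]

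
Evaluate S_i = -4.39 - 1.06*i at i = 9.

S_9 = -4.39 + -1.06*9 = -4.39 + -9.54 = -13.93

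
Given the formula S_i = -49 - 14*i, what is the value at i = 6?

S_6 = -49 + -14*6 = -49 + -84 = -133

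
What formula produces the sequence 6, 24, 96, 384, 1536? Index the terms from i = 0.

Check ratios: 24 / 6 = 4.0
Common ratio r = 4.
First term a = 6.
Formula: S_i = 6 * 4^i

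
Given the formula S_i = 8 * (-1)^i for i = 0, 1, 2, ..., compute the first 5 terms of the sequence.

This is a geometric sequence.
i=0: S_0 = 8 * (-1)^0 = 8
i=1: S_1 = 8 * (-1)^1 = -8
i=2: S_2 = 8 * (-1)^2 = 8
i=3: S_3 = 8 * (-1)^3 = -8
i=4: S_4 = 8 * (-1)^4 = 8
The first 5 terms are: [8, -8, 8, -8, 8]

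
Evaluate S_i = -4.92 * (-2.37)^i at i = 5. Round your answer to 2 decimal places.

S_5 = -4.92 * (-2.37)^5 ≈ -4.92 * -74.7725 ≈ 367.88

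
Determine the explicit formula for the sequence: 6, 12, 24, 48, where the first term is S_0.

Check ratios: 12 / 6 = 2.0
Common ratio r = 2.
First term a = 6.
Formula: S_i = 6 * 2^i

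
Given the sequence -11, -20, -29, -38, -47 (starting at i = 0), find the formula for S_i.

Check differences: -20 - -11 = -9
-29 - -20 = -9
Common difference d = -9.
First term a = -11.
Formula: S_i = -11 - 9*i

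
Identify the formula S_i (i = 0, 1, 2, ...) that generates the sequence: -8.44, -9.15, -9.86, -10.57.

Check differences: -9.15 - -8.44 = -0.71
-9.86 - -9.15 = -0.71
Common difference d = -0.71.
First term a = -8.44.
Formula: S_i = -8.44 - 0.71*i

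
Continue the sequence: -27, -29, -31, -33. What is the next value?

Differences: -29 - -27 = -2
This is an arithmetic sequence with common difference d = -2.
Next term = -33 + -2 = -35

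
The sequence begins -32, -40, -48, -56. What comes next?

Differences: -40 - -32 = -8
This is an arithmetic sequence with common difference d = -8.
Next term = -56 + -8 = -64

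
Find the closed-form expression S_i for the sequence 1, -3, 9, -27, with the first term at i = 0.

Check ratios: -3 / 1 = -3.0
Common ratio r = -3.
First term a = 1.
Formula: S_i = 1 * (-3)^i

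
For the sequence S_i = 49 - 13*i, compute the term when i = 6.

S_6 = 49 + -13*6 = 49 + -78 = -29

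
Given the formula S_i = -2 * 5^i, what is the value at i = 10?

S_10 = -2 * 5^10 = -2 * 9765625 = -19531250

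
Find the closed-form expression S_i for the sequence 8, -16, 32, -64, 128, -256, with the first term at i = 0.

Check ratios: -16 / 8 = -2.0
Common ratio r = -2.
First term a = 8.
Formula: S_i = 8 * (-2)^i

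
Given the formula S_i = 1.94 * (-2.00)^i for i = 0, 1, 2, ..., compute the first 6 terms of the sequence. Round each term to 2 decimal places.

This is a geometric sequence.
i=0: S_0 = 1.94 * (-2.0)^0 = 1.94
i=1: S_1 = 1.94 * (-2.0)^1 = -3.88
i=2: S_2 = 1.94 * (-2.0)^2 = 7.76
i=3: S_3 = 1.94 * (-2.0)^3 = -15.52
i=4: S_4 = 1.94 * (-2.0)^4 = 31.04
i=5: S_5 = 1.94 * (-2.0)^5 = -62.08
The first 6 terms are: [1.94, -3.88, 7.76, -15.52, 31.04, -62.08]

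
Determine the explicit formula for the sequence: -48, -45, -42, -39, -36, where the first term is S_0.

Check differences: -45 - -48 = 3
-42 - -45 = 3
Common difference d = 3.
First term a = -48.
Formula: S_i = -48 + 3*i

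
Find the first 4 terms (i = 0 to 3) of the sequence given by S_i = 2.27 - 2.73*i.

This is an arithmetic sequence.
i=0: S_0 = 2.27 + -2.73*0 = 2.27
i=1: S_1 = 2.27 + -2.73*1 = -0.46
i=2: S_2 = 2.27 + -2.73*2 = -3.19
i=3: S_3 = 2.27 + -2.73*3 = -5.92
The first 4 terms are: [2.27, -0.46, -3.19, -5.92]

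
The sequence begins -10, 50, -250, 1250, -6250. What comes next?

Ratios: 50 / -10 = -5.0
This is a geometric sequence with common ratio r = -5.
Next term = -6250 * -5 = 31250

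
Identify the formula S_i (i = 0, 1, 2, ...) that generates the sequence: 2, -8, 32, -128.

Check ratios: -8 / 2 = -4.0
Common ratio r = -4.
First term a = 2.
Formula: S_i = 2 * (-4)^i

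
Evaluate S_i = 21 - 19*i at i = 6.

S_6 = 21 + -19*6 = 21 + -114 = -93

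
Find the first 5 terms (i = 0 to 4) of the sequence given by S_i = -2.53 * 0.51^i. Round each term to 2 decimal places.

This is a geometric sequence.
i=0: S_0 = -2.53 * 0.51^0 = -2.53
i=1: S_1 = -2.53 * 0.51^1 ≈ -1.29
i=2: S_2 = -2.53 * 0.51^2 ≈ -0.66
i=3: S_3 = -2.53 * 0.51^3 ≈ -0.34
i=4: S_4 = -2.53 * 0.51^4 ≈ -0.17
The first 5 terms are: [-2.53, -1.29, -0.66, -0.34, -0.17]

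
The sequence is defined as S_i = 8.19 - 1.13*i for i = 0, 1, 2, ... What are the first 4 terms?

This is an arithmetic sequence.
i=0: S_0 = 8.19 + -1.13*0 = 8.19
i=1: S_1 = 8.19 + -1.13*1 = 7.06
i=2: S_2 = 8.19 + -1.13*2 = 5.93
i=3: S_3 = 8.19 + -1.13*3 = 4.8
The first 4 terms are: [8.19, 7.06, 5.93, 4.8]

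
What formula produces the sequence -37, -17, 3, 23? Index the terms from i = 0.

Check differences: -17 - -37 = 20
3 - -17 = 20
Common difference d = 20.
First term a = -37.
Formula: S_i = -37 + 20*i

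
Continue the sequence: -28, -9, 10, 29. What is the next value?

Differences: -9 - -28 = 19
This is an arithmetic sequence with common difference d = 19.
Next term = 29 + 19 = 48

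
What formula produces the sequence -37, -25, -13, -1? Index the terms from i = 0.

Check differences: -25 - -37 = 12
-13 - -25 = 12
Common difference d = 12.
First term a = -37.
Formula: S_i = -37 + 12*i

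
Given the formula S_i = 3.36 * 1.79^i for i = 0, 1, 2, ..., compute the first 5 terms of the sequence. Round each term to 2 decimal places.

This is a geometric sequence.
i=0: S_0 = 3.36 * 1.79^0 = 3.36
i=1: S_1 = 3.36 * 1.79^1 ≈ 6.01
i=2: S_2 = 3.36 * 1.79^2 ≈ 10.77
i=3: S_3 = 3.36 * 1.79^3 ≈ 19.27
i=4: S_4 = 3.36 * 1.79^4 ≈ 34.49
The first 5 terms are: [3.36, 6.01, 10.77, 19.27, 34.49]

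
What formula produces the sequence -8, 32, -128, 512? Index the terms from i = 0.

Check ratios: 32 / -8 = -4.0
Common ratio r = -4.
First term a = -8.
Formula: S_i = -8 * (-4)^i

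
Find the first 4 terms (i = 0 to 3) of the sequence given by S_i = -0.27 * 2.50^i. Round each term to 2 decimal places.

This is a geometric sequence.
i=0: S_0 = -0.27 * 2.5^0 = -0.27
i=1: S_1 = -0.27 * 2.5^1 ≈ -0.68
i=2: S_2 = -0.27 * 2.5^2 ≈ -1.69
i=3: S_3 = -0.27 * 2.5^3 ≈ -4.22
The first 4 terms are: [-0.27, -0.68, -1.69, -4.22]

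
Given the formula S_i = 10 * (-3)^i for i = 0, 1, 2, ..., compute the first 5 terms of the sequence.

This is a geometric sequence.
i=0: S_0 = 10 * (-3)^0 = 10
i=1: S_1 = 10 * (-3)^1 = -30
i=2: S_2 = 10 * (-3)^2 = 90
i=3: S_3 = 10 * (-3)^3 = -270
i=4: S_4 = 10 * (-3)^4 = 810
The first 5 terms are: [10, -30, 90, -270, 810]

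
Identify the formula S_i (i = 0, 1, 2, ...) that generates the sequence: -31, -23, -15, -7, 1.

Check differences: -23 - -31 = 8
-15 - -23 = 8
Common difference d = 8.
First term a = -31.
Formula: S_i = -31 + 8*i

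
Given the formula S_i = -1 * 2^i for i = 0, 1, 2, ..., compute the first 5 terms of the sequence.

This is a geometric sequence.
i=0: S_0 = -1 * 2^0 = -1
i=1: S_1 = -1 * 2^1 = -2
i=2: S_2 = -1 * 2^2 = -4
i=3: S_3 = -1 * 2^3 = -8
i=4: S_4 = -1 * 2^4 = -16
The first 5 terms are: [-1, -2, -4, -8, -16]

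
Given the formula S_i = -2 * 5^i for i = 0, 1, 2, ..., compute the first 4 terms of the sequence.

This is a geometric sequence.
i=0: S_0 = -2 * 5^0 = -2
i=1: S_1 = -2 * 5^1 = -10
i=2: S_2 = -2 * 5^2 = -50
i=3: S_3 = -2 * 5^3 = -250
The first 4 terms are: [-2, -10, -50, -250]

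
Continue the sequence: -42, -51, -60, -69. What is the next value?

Differences: -51 - -42 = -9
This is an arithmetic sequence with common difference d = -9.
Next term = -69 + -9 = -78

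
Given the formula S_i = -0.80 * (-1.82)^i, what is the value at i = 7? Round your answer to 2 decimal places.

S_7 = -0.8 * (-1.82)^7 ≈ -0.8 * -66.1454 ≈ 52.92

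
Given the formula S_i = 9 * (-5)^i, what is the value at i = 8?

S_8 = 9 * (-5)^8 = 9 * 390625 = 3515625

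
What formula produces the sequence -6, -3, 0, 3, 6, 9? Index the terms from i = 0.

Check differences: -3 - -6 = 3
0 - -3 = 3
Common difference d = 3.
First term a = -6.
Formula: S_i = -6 + 3*i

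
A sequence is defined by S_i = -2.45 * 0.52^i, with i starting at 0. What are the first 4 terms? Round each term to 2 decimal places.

This is a geometric sequence.
i=0: S_0 = -2.45 * 0.52^0 = -2.45
i=1: S_1 = -2.45 * 0.52^1 ≈ -1.27
i=2: S_2 = -2.45 * 0.52^2 ≈ -0.66
i=3: S_3 = -2.45 * 0.52^3 ≈ -0.34
The first 4 terms are: [-2.45, -1.27, -0.66, -0.34]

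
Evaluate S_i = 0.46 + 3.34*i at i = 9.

S_9 = 0.46 + 3.34*9 = 0.46 + 30.06 = 30.52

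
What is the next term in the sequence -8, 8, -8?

Ratios: 8 / -8 = -1.0
This is a geometric sequence with common ratio r = -1.
Next term = -8 * -1 = 8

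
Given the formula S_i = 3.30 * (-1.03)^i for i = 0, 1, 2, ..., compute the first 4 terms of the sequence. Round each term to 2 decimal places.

This is a geometric sequence.
i=0: S_0 = 3.3 * (-1.03)^0 = 3.3
i=1: S_1 = 3.3 * (-1.03)^1 ≈ -3.4
i=2: S_2 = 3.3 * (-1.03)^2 ≈ 3.5
i=3: S_3 = 3.3 * (-1.03)^3 ≈ -3.61
The first 4 terms are: [3.3, -3.4, 3.5, -3.61]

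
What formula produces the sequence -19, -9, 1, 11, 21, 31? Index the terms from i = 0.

Check differences: -9 - -19 = 10
1 - -9 = 10
Common difference d = 10.
First term a = -19.
Formula: S_i = -19 + 10*i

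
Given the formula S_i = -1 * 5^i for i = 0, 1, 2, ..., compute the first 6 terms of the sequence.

This is a geometric sequence.
i=0: S_0 = -1 * 5^0 = -1
i=1: S_1 = -1 * 5^1 = -5
i=2: S_2 = -1 * 5^2 = -25
i=3: S_3 = -1 * 5^3 = -125
i=4: S_4 = -1 * 5^4 = -625
i=5: S_5 = -1 * 5^5 = -3125
The first 6 terms are: [-1, -5, -25, -125, -625, -3125]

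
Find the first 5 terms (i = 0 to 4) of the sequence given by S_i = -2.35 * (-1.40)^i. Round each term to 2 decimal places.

This is a geometric sequence.
i=0: S_0 = -2.35 * (-1.4)^0 = -2.35
i=1: S_1 = -2.35 * (-1.4)^1 = 3.29
i=2: S_2 = -2.35 * (-1.4)^2 ≈ -4.61
i=3: S_3 = -2.35 * (-1.4)^3 ≈ 6.45
i=4: S_4 = -2.35 * (-1.4)^4 ≈ -9.03
The first 5 terms are: [-2.35, 3.29, -4.61, 6.45, -9.03]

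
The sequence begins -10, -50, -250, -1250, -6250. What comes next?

Ratios: -50 / -10 = 5.0
This is a geometric sequence with common ratio r = 5.
Next term = -6250 * 5 = -31250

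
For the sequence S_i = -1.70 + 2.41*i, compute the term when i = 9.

S_9 = -1.7 + 2.41*9 = -1.7 + 21.69 = 19.99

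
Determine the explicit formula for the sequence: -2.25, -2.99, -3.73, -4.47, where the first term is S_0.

Check differences: -2.99 - -2.25 = -0.74
-3.73 - -2.99 = -0.74
Common difference d = -0.74.
First term a = -2.25.
Formula: S_i = -2.25 - 0.74*i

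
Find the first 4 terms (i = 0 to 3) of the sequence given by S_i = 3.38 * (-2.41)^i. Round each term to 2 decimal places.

This is a geometric sequence.
i=0: S_0 = 3.38 * (-2.41)^0 = 3.38
i=1: S_1 = 3.38 * (-2.41)^1 ≈ -8.15
i=2: S_2 = 3.38 * (-2.41)^2 ≈ 19.63
i=3: S_3 = 3.38 * (-2.41)^3 ≈ -47.31
The first 4 terms are: [3.38, -8.15, 19.63, -47.31]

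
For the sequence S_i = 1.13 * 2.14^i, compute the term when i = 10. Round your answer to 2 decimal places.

S_10 = 1.13 * 2.14^10 ≈ 1.13 * 2014.363 ≈ 2276.23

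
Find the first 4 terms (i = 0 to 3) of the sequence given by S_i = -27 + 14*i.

This is an arithmetic sequence.
i=0: S_0 = -27 + 14*0 = -27
i=1: S_1 = -27 + 14*1 = -13
i=2: S_2 = -27 + 14*2 = 1
i=3: S_3 = -27 + 14*3 = 15
The first 4 terms are: [-27, -13, 1, 15]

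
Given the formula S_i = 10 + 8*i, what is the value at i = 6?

S_6 = 10 + 8*6 = 10 + 48 = 58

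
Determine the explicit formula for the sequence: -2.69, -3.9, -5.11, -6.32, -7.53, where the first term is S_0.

Check differences: -3.9 - -2.69 = -1.21
-5.11 - -3.9 = -1.21
Common difference d = -1.21.
First term a = -2.69.
Formula: S_i = -2.69 - 1.21*i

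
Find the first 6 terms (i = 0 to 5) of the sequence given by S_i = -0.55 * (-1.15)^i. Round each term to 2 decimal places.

This is a geometric sequence.
i=0: S_0 = -0.55 * (-1.15)^0 = -0.55
i=1: S_1 = -0.55 * (-1.15)^1 ≈ 0.63
i=2: S_2 = -0.55 * (-1.15)^2 ≈ -0.73
i=3: S_3 = -0.55 * (-1.15)^3 ≈ 0.84
i=4: S_4 = -0.55 * (-1.15)^4 ≈ -0.96
i=5: S_5 = -0.55 * (-1.15)^5 ≈ 1.11
The first 6 terms are: [-0.55, 0.63, -0.73, 0.84, -0.96, 1.11]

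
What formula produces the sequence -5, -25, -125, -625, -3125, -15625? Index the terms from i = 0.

Check ratios: -25 / -5 = 5.0
Common ratio r = 5.
First term a = -5.
Formula: S_i = -5 * 5^i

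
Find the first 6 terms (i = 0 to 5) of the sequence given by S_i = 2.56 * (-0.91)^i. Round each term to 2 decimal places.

This is a geometric sequence.
i=0: S_0 = 2.56 * (-0.91)^0 = 2.56
i=1: S_1 = 2.56 * (-0.91)^1 ≈ -2.33
i=2: S_2 = 2.56 * (-0.91)^2 ≈ 2.12
i=3: S_3 = 2.56 * (-0.91)^3 ≈ -1.93
i=4: S_4 = 2.56 * (-0.91)^4 ≈ 1.76
i=5: S_5 = 2.56 * (-0.91)^5 ≈ -1.6
The first 6 terms are: [2.56, -2.33, 2.12, -1.93, 1.76, -1.6]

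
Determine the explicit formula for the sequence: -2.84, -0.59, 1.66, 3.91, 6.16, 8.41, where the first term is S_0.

Check differences: -0.59 - -2.84 = 2.25
1.66 - -0.59 = 2.25
Common difference d = 2.25.
First term a = -2.84.
Formula: S_i = -2.84 + 2.25*i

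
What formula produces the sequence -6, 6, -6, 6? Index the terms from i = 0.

Check ratios: 6 / -6 = -1.0
Common ratio r = -1.
First term a = -6.
Formula: S_i = -6 * (-1)^i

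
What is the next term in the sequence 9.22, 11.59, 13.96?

Differences: 11.59 - 9.22 = 2.37
This is an arithmetic sequence with common difference d = 2.37.
Next term = 13.96 + 2.37 = 16.33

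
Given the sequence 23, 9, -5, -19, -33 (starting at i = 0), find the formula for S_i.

Check differences: 9 - 23 = -14
-5 - 9 = -14
Common difference d = -14.
First term a = 23.
Formula: S_i = 23 - 14*i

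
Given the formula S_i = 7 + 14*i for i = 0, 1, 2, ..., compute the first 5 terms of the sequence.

This is an arithmetic sequence.
i=0: S_0 = 7 + 14*0 = 7
i=1: S_1 = 7 + 14*1 = 21
i=2: S_2 = 7 + 14*2 = 35
i=3: S_3 = 7 + 14*3 = 49
i=4: S_4 = 7 + 14*4 = 63
The first 5 terms are: [7, 21, 35, 49, 63]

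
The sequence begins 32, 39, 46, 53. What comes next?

Differences: 39 - 32 = 7
This is an arithmetic sequence with common difference d = 7.
Next term = 53 + 7 = 60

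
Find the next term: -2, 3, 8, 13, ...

Differences: 3 - -2 = 5
This is an arithmetic sequence with common difference d = 5.
Next term = 13 + 5 = 18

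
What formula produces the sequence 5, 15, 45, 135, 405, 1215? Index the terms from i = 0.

Check ratios: 15 / 5 = 3.0
Common ratio r = 3.
First term a = 5.
Formula: S_i = 5 * 3^i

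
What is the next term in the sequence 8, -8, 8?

Ratios: -8 / 8 = -1.0
This is a geometric sequence with common ratio r = -1.
Next term = 8 * -1 = -8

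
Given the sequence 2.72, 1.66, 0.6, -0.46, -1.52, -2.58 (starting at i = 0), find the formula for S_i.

Check differences: 1.66 - 2.72 = -1.06
0.6 - 1.66 = -1.06
Common difference d = -1.06.
First term a = 2.72.
Formula: S_i = 2.72 - 1.06*i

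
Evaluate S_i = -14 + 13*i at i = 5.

S_5 = -14 + 13*5 = -14 + 65 = 51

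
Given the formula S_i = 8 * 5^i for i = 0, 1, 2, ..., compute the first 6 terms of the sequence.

This is a geometric sequence.
i=0: S_0 = 8 * 5^0 = 8
i=1: S_1 = 8 * 5^1 = 40
i=2: S_2 = 8 * 5^2 = 200
i=3: S_3 = 8 * 5^3 = 1000
i=4: S_4 = 8 * 5^4 = 5000
i=5: S_5 = 8 * 5^5 = 25000
The first 6 terms are: [8, 40, 200, 1000, 5000, 25000]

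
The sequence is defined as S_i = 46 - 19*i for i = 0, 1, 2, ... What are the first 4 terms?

This is an arithmetic sequence.
i=0: S_0 = 46 + -19*0 = 46
i=1: S_1 = 46 + -19*1 = 27
i=2: S_2 = 46 + -19*2 = 8
i=3: S_3 = 46 + -19*3 = -11
The first 4 terms are: [46, 27, 8, -11]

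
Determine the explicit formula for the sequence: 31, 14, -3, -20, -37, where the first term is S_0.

Check differences: 14 - 31 = -17
-3 - 14 = -17
Common difference d = -17.
First term a = 31.
Formula: S_i = 31 - 17*i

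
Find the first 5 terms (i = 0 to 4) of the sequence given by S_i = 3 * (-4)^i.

This is a geometric sequence.
i=0: S_0 = 3 * (-4)^0 = 3
i=1: S_1 = 3 * (-4)^1 = -12
i=2: S_2 = 3 * (-4)^2 = 48
i=3: S_3 = 3 * (-4)^3 = -192
i=4: S_4 = 3 * (-4)^4 = 768
The first 5 terms are: [3, -12, 48, -192, 768]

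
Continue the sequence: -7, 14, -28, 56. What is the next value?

Ratios: 14 / -7 = -2.0
This is a geometric sequence with common ratio r = -2.
Next term = 56 * -2 = -112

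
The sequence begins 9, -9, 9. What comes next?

Ratios: -9 / 9 = -1.0
This is a geometric sequence with common ratio r = -1.
Next term = 9 * -1 = -9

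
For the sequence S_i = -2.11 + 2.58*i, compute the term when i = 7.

S_7 = -2.11 + 2.58*7 = -2.11 + 18.06 = 15.95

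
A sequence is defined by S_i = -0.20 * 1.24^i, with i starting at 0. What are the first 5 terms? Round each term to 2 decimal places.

This is a geometric sequence.
i=0: S_0 = -0.2 * 1.24^0 = -0.2
i=1: S_1 = -0.2 * 1.24^1 ≈ -0.25
i=2: S_2 = -0.2 * 1.24^2 ≈ -0.31
i=3: S_3 = -0.2 * 1.24^3 ≈ -0.38
i=4: S_4 = -0.2 * 1.24^4 ≈ -0.47
The first 5 terms are: [-0.2, -0.25, -0.31, -0.38, -0.47]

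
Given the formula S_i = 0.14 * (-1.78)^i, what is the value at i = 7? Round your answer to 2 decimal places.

S_7 = 0.14 * (-1.78)^7 ≈ 0.14 * -56.6161 ≈ -7.93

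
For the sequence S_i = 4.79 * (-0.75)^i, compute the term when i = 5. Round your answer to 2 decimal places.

S_5 = 4.79 * (-0.75)^5 ≈ 4.79 * -0.2373 ≈ -1.14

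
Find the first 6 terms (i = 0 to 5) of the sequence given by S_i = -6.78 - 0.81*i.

This is an arithmetic sequence.
i=0: S_0 = -6.78 + -0.81*0 = -6.78
i=1: S_1 = -6.78 + -0.81*1 = -7.59
i=2: S_2 = -6.78 + -0.81*2 = -8.4
i=3: S_3 = -6.78 + -0.81*3 = -9.21
i=4: S_4 = -6.78 + -0.81*4 = -10.02
i=5: S_5 = -6.78 + -0.81*5 = -10.83
The first 6 terms are: [-6.78, -7.59, -8.4, -9.21, -10.02, -10.83]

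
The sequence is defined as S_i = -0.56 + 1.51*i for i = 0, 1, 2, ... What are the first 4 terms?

This is an arithmetic sequence.
i=0: S_0 = -0.56 + 1.51*0 = -0.56
i=1: S_1 = -0.56 + 1.51*1 = 0.95
i=2: S_2 = -0.56 + 1.51*2 = 2.46
i=3: S_3 = -0.56 + 1.51*3 = 3.97
The first 4 terms are: [-0.56, 0.95, 2.46, 3.97]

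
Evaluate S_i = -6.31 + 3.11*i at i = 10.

S_10 = -6.31 + 3.11*10 = -6.31 + 31.1 = 24.79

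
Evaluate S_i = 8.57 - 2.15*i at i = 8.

S_8 = 8.57 + -2.15*8 = 8.57 + -17.2 = -8.63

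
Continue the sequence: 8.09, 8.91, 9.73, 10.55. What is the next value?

Differences: 8.91 - 8.09 = 0.82
This is an arithmetic sequence with common difference d = 0.82.
Next term = 10.55 + 0.82 = 11.37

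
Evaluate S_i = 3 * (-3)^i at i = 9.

S_9 = 3 * (-3)^9 = 3 * -19683 = -59049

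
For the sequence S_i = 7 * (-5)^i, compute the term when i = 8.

S_8 = 7 * (-5)^8 = 7 * 390625 = 2734375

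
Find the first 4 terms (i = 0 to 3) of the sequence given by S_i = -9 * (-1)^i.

This is a geometric sequence.
i=0: S_0 = -9 * (-1)^0 = -9
i=1: S_1 = -9 * (-1)^1 = 9
i=2: S_2 = -9 * (-1)^2 = -9
i=3: S_3 = -9 * (-1)^3 = 9
The first 4 terms are: [-9, 9, -9, 9]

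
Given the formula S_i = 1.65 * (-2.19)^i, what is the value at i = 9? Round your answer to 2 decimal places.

S_9 = 1.65 * (-2.19)^9 ≈ 1.65 * -1158.7694 ≈ -1911.97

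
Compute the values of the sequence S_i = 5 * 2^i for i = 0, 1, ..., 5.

This is a geometric sequence.
i=0: S_0 = 5 * 2^0 = 5
i=1: S_1 = 5 * 2^1 = 10
i=2: S_2 = 5 * 2^2 = 20
i=3: S_3 = 5 * 2^3 = 40
i=4: S_4 = 5 * 2^4 = 80
i=5: S_5 = 5 * 2^5 = 160
The first 6 terms are: [5, 10, 20, 40, 80, 160]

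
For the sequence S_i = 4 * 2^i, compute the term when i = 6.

S_6 = 4 * 2^6 = 4 * 64 = 256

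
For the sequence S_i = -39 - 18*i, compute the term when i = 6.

S_6 = -39 + -18*6 = -39 + -108 = -147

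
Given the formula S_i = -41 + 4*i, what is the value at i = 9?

S_9 = -41 + 4*9 = -41 + 36 = -5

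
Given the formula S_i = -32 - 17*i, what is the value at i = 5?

S_5 = -32 + -17*5 = -32 + -85 = -117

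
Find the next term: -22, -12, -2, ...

Differences: -12 - -22 = 10
This is an arithmetic sequence with common difference d = 10.
Next term = -2 + 10 = 8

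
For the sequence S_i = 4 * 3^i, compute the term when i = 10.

S_10 = 4 * 3^10 = 4 * 59049 = 236196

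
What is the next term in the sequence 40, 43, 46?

Differences: 43 - 40 = 3
This is an arithmetic sequence with common difference d = 3.
Next term = 46 + 3 = 49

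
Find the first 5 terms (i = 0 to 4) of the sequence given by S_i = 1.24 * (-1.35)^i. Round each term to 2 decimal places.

This is a geometric sequence.
i=0: S_0 = 1.24 * (-1.35)^0 = 1.24
i=1: S_1 = 1.24 * (-1.35)^1 ≈ -1.67
i=2: S_2 = 1.24 * (-1.35)^2 ≈ 2.26
i=3: S_3 = 1.24 * (-1.35)^3 ≈ -3.05
i=4: S_4 = 1.24 * (-1.35)^4 ≈ 4.12
The first 5 terms are: [1.24, -1.67, 2.26, -3.05, 4.12]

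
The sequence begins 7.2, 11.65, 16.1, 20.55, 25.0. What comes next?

Differences: 11.65 - 7.2 = 4.45
This is an arithmetic sequence with common difference d = 4.45.
Next term = 25.0 + 4.45 = 29.45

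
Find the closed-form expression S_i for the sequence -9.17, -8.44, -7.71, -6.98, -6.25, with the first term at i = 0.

Check differences: -8.44 - -9.17 = 0.73
-7.71 - -8.44 = 0.73
Common difference d = 0.73.
First term a = -9.17.
Formula: S_i = -9.17 + 0.73*i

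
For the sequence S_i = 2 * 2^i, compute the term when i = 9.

S_9 = 2 * 2^9 = 2 * 512 = 1024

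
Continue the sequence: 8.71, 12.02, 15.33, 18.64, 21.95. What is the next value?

Differences: 12.02 - 8.71 = 3.31
This is an arithmetic sequence with common difference d = 3.31.
Next term = 21.95 + 3.31 = 25.26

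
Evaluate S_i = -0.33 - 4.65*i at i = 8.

S_8 = -0.33 + -4.65*8 = -0.33 + -37.2 = -37.53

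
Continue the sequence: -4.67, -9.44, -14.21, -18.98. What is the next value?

Differences: -9.44 - -4.67 = -4.77
This is an arithmetic sequence with common difference d = -4.77.
Next term = -18.98 + -4.77 = -23.75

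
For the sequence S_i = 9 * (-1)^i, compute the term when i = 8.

S_8 = 9 * (-1)^8 = 9 * 1 = 9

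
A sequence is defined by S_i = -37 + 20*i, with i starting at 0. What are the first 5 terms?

This is an arithmetic sequence.
i=0: S_0 = -37 + 20*0 = -37
i=1: S_1 = -37 + 20*1 = -17
i=2: S_2 = -37 + 20*2 = 3
i=3: S_3 = -37 + 20*3 = 23
i=4: S_4 = -37 + 20*4 = 43
The first 5 terms are: [-37, -17, 3, 23, 43]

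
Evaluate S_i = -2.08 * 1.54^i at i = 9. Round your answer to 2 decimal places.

S_9 = -2.08 * 1.54^9 ≈ -2.08 * 48.7177 ≈ -101.33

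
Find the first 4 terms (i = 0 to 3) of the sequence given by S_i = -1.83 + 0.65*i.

This is an arithmetic sequence.
i=0: S_0 = -1.83 + 0.65*0 = -1.83
i=1: S_1 = -1.83 + 0.65*1 = -1.18
i=2: S_2 = -1.83 + 0.65*2 = -0.53
i=3: S_3 = -1.83 + 0.65*3 = 0.12
The first 4 terms are: [-1.83, -1.18, -0.53, 0.12]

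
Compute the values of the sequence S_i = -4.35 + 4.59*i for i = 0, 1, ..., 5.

This is an arithmetic sequence.
i=0: S_0 = -4.35 + 4.59*0 = -4.35
i=1: S_1 = -4.35 + 4.59*1 = 0.24
i=2: S_2 = -4.35 + 4.59*2 = 4.83
i=3: S_3 = -4.35 + 4.59*3 = 9.42
i=4: S_4 = -4.35 + 4.59*4 = 14.01
i=5: S_5 = -4.35 + 4.59*5 = 18.6
The first 6 terms are: [-4.35, 0.24, 4.83, 9.42, 14.01, 18.6]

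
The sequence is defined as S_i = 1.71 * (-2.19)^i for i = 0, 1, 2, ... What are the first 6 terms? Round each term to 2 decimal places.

This is a geometric sequence.
i=0: S_0 = 1.71 * (-2.19)^0 = 1.71
i=1: S_1 = 1.71 * (-2.19)^1 ≈ -3.74
i=2: S_2 = 1.71 * (-2.19)^2 ≈ 8.2
i=3: S_3 = 1.71 * (-2.19)^3 ≈ -17.96
i=4: S_4 = 1.71 * (-2.19)^4 ≈ 39.33
i=5: S_5 = 1.71 * (-2.19)^5 ≈ -86.14
The first 6 terms are: [1.71, -3.74, 8.2, -17.96, 39.33, -86.14]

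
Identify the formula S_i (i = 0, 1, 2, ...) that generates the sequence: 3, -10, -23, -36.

Check differences: -10 - 3 = -13
-23 - -10 = -13
Common difference d = -13.
First term a = 3.
Formula: S_i = 3 - 13*i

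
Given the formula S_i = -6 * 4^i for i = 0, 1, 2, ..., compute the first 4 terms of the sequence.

This is a geometric sequence.
i=0: S_0 = -6 * 4^0 = -6
i=1: S_1 = -6 * 4^1 = -24
i=2: S_2 = -6 * 4^2 = -96
i=3: S_3 = -6 * 4^3 = -384
The first 4 terms are: [-6, -24, -96, -384]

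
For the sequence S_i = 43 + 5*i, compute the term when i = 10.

S_10 = 43 + 5*10 = 43 + 50 = 93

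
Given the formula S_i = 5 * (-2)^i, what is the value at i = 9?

S_9 = 5 * (-2)^9 = 5 * -512 = -2560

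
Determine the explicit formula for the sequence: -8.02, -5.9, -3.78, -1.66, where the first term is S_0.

Check differences: -5.9 - -8.02 = 2.12
-3.78 - -5.9 = 2.12
Common difference d = 2.12.
First term a = -8.02.
Formula: S_i = -8.02 + 2.12*i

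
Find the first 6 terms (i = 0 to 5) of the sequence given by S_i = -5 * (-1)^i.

This is a geometric sequence.
i=0: S_0 = -5 * (-1)^0 = -5
i=1: S_1 = -5 * (-1)^1 = 5
i=2: S_2 = -5 * (-1)^2 = -5
i=3: S_3 = -5 * (-1)^3 = 5
i=4: S_4 = -5 * (-1)^4 = -5
i=5: S_5 = -5 * (-1)^5 = 5
The first 6 terms are: [-5, 5, -5, 5, -5, 5]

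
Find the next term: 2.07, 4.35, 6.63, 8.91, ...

Differences: 4.35 - 2.07 = 2.28
This is an arithmetic sequence with common difference d = 2.28.
Next term = 8.91 + 2.28 = 11.19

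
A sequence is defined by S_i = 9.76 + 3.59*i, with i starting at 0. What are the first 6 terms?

This is an arithmetic sequence.
i=0: S_0 = 9.76 + 3.59*0 = 9.76
i=1: S_1 = 9.76 + 3.59*1 = 13.35
i=2: S_2 = 9.76 + 3.59*2 = 16.94
i=3: S_3 = 9.76 + 3.59*3 = 20.53
i=4: S_4 = 9.76 + 3.59*4 = 24.12
i=5: S_5 = 9.76 + 3.59*5 = 27.71
The first 6 terms are: [9.76, 13.35, 16.94, 20.53, 24.12, 27.71]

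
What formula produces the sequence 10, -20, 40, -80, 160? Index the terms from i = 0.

Check ratios: -20 / 10 = -2.0
Common ratio r = -2.
First term a = 10.
Formula: S_i = 10 * (-2)^i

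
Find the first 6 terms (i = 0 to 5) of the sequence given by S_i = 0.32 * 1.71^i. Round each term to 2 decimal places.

This is a geometric sequence.
i=0: S_0 = 0.32 * 1.71^0 = 0.32
i=1: S_1 = 0.32 * 1.71^1 ≈ 0.55
i=2: S_2 = 0.32 * 1.71^2 ≈ 0.94
i=3: S_3 = 0.32 * 1.71^3 ≈ 1.6
i=4: S_4 = 0.32 * 1.71^4 ≈ 2.74
i=5: S_5 = 0.32 * 1.71^5 ≈ 4.68
The first 6 terms are: [0.32, 0.55, 0.94, 1.6, 2.74, 4.68]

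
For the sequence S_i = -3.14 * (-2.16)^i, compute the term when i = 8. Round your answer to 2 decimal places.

S_8 = -3.14 * (-2.16)^8 ≈ -3.14 * 473.8381 ≈ -1487.85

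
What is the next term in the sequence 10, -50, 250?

Ratios: -50 / 10 = -5.0
This is a geometric sequence with common ratio r = -5.
Next term = 250 * -5 = -1250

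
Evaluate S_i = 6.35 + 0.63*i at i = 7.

S_7 = 6.35 + 0.63*7 = 6.35 + 4.41 = 10.76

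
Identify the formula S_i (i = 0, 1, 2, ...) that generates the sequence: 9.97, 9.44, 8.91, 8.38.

Check differences: 9.44 - 9.97 = -0.53
8.91 - 9.44 = -0.53
Common difference d = -0.53.
First term a = 9.97.
Formula: S_i = 9.97 - 0.53*i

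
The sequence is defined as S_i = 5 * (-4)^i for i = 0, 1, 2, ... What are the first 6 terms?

This is a geometric sequence.
i=0: S_0 = 5 * (-4)^0 = 5
i=1: S_1 = 5 * (-4)^1 = -20
i=2: S_2 = 5 * (-4)^2 = 80
i=3: S_3 = 5 * (-4)^3 = -320
i=4: S_4 = 5 * (-4)^4 = 1280
i=5: S_5 = 5 * (-4)^5 = -5120
The first 6 terms are: [5, -20, 80, -320, 1280, -5120]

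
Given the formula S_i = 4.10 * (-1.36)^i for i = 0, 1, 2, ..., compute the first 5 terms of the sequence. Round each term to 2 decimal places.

This is a geometric sequence.
i=0: S_0 = 4.1 * (-1.36)^0 = 4.1
i=1: S_1 = 4.1 * (-1.36)^1 ≈ -5.58
i=2: S_2 = 4.1 * (-1.36)^2 ≈ 7.58
i=3: S_3 = 4.1 * (-1.36)^3 ≈ -10.31
i=4: S_4 = 4.1 * (-1.36)^4 ≈ 14.03
The first 5 terms are: [4.1, -5.58, 7.58, -10.31, 14.03]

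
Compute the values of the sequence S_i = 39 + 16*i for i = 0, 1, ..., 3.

This is an arithmetic sequence.
i=0: S_0 = 39 + 16*0 = 39
i=1: S_1 = 39 + 16*1 = 55
i=2: S_2 = 39 + 16*2 = 71
i=3: S_3 = 39 + 16*3 = 87
The first 4 terms are: [39, 55, 71, 87]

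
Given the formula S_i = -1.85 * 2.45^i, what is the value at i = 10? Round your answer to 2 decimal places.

S_10 = -1.85 * 2.45^10 ≈ -1.85 * 7792.2135 ≈ -14415.59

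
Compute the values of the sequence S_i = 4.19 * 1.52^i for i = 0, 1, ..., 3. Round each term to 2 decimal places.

This is a geometric sequence.
i=0: S_0 = 4.19 * 1.52^0 = 4.19
i=1: S_1 = 4.19 * 1.52^1 ≈ 6.37
i=2: S_2 = 4.19 * 1.52^2 ≈ 9.68
i=3: S_3 = 4.19 * 1.52^3 ≈ 14.71
The first 4 terms are: [4.19, 6.37, 9.68, 14.71]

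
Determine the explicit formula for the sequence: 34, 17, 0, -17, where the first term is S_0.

Check differences: 17 - 34 = -17
0 - 17 = -17
Common difference d = -17.
First term a = 34.
Formula: S_i = 34 - 17*i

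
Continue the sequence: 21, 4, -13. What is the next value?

Differences: 4 - 21 = -17
This is an arithmetic sequence with common difference d = -17.
Next term = -13 + -17 = -30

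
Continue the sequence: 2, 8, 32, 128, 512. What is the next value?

Ratios: 8 / 2 = 4.0
This is a geometric sequence with common ratio r = 4.
Next term = 512 * 4 = 2048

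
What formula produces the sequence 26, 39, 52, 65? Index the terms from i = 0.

Check differences: 39 - 26 = 13
52 - 39 = 13
Common difference d = 13.
First term a = 26.
Formula: S_i = 26 + 13*i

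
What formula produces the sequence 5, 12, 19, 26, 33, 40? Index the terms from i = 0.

Check differences: 12 - 5 = 7
19 - 12 = 7
Common difference d = 7.
First term a = 5.
Formula: S_i = 5 + 7*i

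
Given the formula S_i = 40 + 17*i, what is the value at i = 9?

S_9 = 40 + 17*9 = 40 + 153 = 193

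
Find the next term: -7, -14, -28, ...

Ratios: -14 / -7 = 2.0
This is a geometric sequence with common ratio r = 2.
Next term = -28 * 2 = -56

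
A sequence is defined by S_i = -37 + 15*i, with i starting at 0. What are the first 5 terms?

This is an arithmetic sequence.
i=0: S_0 = -37 + 15*0 = -37
i=1: S_1 = -37 + 15*1 = -22
i=2: S_2 = -37 + 15*2 = -7
i=3: S_3 = -37 + 15*3 = 8
i=4: S_4 = -37 + 15*4 = 23
The first 5 terms are: [-37, -22, -7, 8, 23]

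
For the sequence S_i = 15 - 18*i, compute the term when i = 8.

S_8 = 15 + -18*8 = 15 + -144 = -129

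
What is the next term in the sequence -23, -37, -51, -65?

Differences: -37 - -23 = -14
This is an arithmetic sequence with common difference d = -14.
Next term = -65 + -14 = -79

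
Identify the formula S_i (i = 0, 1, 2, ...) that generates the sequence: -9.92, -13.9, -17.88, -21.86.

Check differences: -13.9 - -9.92 = -3.98
-17.88 - -13.9 = -3.98
Common difference d = -3.98.
First term a = -9.92.
Formula: S_i = -9.92 - 3.98*i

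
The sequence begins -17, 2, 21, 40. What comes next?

Differences: 2 - -17 = 19
This is an arithmetic sequence with common difference d = 19.
Next term = 40 + 19 = 59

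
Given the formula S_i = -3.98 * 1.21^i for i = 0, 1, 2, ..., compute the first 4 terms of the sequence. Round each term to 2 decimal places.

This is a geometric sequence.
i=0: S_0 = -3.98 * 1.21^0 = -3.98
i=1: S_1 = -3.98 * 1.21^1 ≈ -4.82
i=2: S_2 = -3.98 * 1.21^2 ≈ -5.83
i=3: S_3 = -3.98 * 1.21^3 ≈ -7.05
The first 4 terms are: [-3.98, -4.82, -5.83, -7.05]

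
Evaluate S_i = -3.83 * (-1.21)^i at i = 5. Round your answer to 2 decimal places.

S_5 = -3.83 * (-1.21)^5 ≈ -3.83 * -2.5937 ≈ 9.93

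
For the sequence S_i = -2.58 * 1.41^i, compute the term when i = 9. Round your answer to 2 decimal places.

S_9 = -2.58 * 1.41^9 ≈ -2.58 * 22.0278 ≈ -56.83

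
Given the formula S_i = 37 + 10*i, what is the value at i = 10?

S_10 = 37 + 10*10 = 37 + 100 = 137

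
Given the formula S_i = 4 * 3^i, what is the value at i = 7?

S_7 = 4 * 3^7 = 4 * 2187 = 8748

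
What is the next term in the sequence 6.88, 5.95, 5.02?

Differences: 5.95 - 6.88 = -0.93
This is an arithmetic sequence with common difference d = -0.93.
Next term = 5.02 + -0.93 = 4.09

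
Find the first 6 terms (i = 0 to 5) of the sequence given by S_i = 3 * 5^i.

This is a geometric sequence.
i=0: S_0 = 3 * 5^0 = 3
i=1: S_1 = 3 * 5^1 = 15
i=2: S_2 = 3 * 5^2 = 75
i=3: S_3 = 3 * 5^3 = 375
i=4: S_4 = 3 * 5^4 = 1875
i=5: S_5 = 3 * 5^5 = 9375
The first 6 terms are: [3, 15, 75, 375, 1875, 9375]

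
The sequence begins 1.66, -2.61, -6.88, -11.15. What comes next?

Differences: -2.61 - 1.66 = -4.27
This is an arithmetic sequence with common difference d = -4.27.
Next term = -11.15 + -4.27 = -15.42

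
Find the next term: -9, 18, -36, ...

Ratios: 18 / -9 = -2.0
This is a geometric sequence with common ratio r = -2.
Next term = -36 * -2 = 72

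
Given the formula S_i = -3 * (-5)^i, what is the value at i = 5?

S_5 = -3 * (-5)^5 = -3 * -3125 = 9375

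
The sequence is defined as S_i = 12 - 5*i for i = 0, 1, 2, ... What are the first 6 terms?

This is an arithmetic sequence.
i=0: S_0 = 12 + -5*0 = 12
i=1: S_1 = 12 + -5*1 = 7
i=2: S_2 = 12 + -5*2 = 2
i=3: S_3 = 12 + -5*3 = -3
i=4: S_4 = 12 + -5*4 = -8
i=5: S_5 = 12 + -5*5 = -13
The first 6 terms are: [12, 7, 2, -3, -8, -13]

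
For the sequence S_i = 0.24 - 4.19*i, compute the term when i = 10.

S_10 = 0.24 + -4.19*10 = 0.24 + -41.9 = -41.66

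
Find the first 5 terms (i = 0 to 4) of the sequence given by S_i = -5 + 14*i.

This is an arithmetic sequence.
i=0: S_0 = -5 + 14*0 = -5
i=1: S_1 = -5 + 14*1 = 9
i=2: S_2 = -5 + 14*2 = 23
i=3: S_3 = -5 + 14*3 = 37
i=4: S_4 = -5 + 14*4 = 51
The first 5 terms are: [-5, 9, 23, 37, 51]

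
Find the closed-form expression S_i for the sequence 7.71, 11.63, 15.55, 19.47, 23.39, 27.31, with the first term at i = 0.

Check differences: 11.63 - 7.71 = 3.92
15.55 - 11.63 = 3.92
Common difference d = 3.92.
First term a = 7.71.
Formula: S_i = 7.71 + 3.92*i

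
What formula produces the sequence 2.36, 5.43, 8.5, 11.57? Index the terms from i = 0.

Check differences: 5.43 - 2.36 = 3.07
8.5 - 5.43 = 3.07
Common difference d = 3.07.
First term a = 2.36.
Formula: S_i = 2.36 + 3.07*i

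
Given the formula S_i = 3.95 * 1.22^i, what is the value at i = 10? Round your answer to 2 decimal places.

S_10 = 3.95 * 1.22^10 ≈ 3.95 * 7.3046 ≈ 28.85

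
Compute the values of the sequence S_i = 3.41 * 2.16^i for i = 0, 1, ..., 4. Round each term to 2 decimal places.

This is a geometric sequence.
i=0: S_0 = 3.41 * 2.16^0 = 3.41
i=1: S_1 = 3.41 * 2.16^1 ≈ 7.37
i=2: S_2 = 3.41 * 2.16^2 ≈ 15.91
i=3: S_3 = 3.41 * 2.16^3 ≈ 34.36
i=4: S_4 = 3.41 * 2.16^4 ≈ 74.23
The first 5 terms are: [3.41, 7.37, 15.91, 34.36, 74.23]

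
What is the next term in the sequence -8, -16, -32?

Ratios: -16 / -8 = 2.0
This is a geometric sequence with common ratio r = 2.
Next term = -32 * 2 = -64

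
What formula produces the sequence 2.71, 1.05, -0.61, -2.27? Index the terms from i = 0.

Check differences: 1.05 - 2.71 = -1.66
-0.61 - 1.05 = -1.66
Common difference d = -1.66.
First term a = 2.71.
Formula: S_i = 2.71 - 1.66*i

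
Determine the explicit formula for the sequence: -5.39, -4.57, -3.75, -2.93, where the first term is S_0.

Check differences: -4.57 - -5.39 = 0.82
-3.75 - -4.57 = 0.82
Common difference d = 0.82.
First term a = -5.39.
Formula: S_i = -5.39 + 0.82*i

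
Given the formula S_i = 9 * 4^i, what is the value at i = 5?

S_5 = 9 * 4^5 = 9 * 1024 = 9216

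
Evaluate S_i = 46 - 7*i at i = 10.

S_10 = 46 + -7*10 = 46 + -70 = -24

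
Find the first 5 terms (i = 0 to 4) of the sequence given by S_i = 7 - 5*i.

This is an arithmetic sequence.
i=0: S_0 = 7 + -5*0 = 7
i=1: S_1 = 7 + -5*1 = 2
i=2: S_2 = 7 + -5*2 = -3
i=3: S_3 = 7 + -5*3 = -8
i=4: S_4 = 7 + -5*4 = -13
The first 5 terms are: [7, 2, -3, -8, -13]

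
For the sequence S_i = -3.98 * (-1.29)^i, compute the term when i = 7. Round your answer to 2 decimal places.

S_7 = -3.98 * (-1.29)^7 ≈ -3.98 * -5.9447 ≈ 23.66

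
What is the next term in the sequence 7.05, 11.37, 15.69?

Differences: 11.37 - 7.05 = 4.32
This is an arithmetic sequence with common difference d = 4.32.
Next term = 15.69 + 4.32 = 20.01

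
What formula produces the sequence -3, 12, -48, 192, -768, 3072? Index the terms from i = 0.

Check ratios: 12 / -3 = -4.0
Common ratio r = -4.
First term a = -3.
Formula: S_i = -3 * (-4)^i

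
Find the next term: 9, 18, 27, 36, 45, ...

Differences: 18 - 9 = 9
This is an arithmetic sequence with common difference d = 9.
Next term = 45 + 9 = 54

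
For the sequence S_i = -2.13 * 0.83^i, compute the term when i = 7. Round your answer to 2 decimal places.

S_7 = -2.13 * 0.83^7 ≈ -2.13 * 0.2714 ≈ -0.58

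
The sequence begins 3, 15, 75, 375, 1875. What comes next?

Ratios: 15 / 3 = 5.0
This is a geometric sequence with common ratio r = 5.
Next term = 1875 * 5 = 9375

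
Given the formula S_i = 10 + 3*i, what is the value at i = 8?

S_8 = 10 + 3*8 = 10 + 24 = 34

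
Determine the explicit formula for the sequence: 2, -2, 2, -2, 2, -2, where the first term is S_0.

Check ratios: -2 / 2 = -1.0
Common ratio r = -1.
First term a = 2.
Formula: S_i = 2 * (-1)^i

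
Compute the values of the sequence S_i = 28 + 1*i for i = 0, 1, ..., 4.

This is an arithmetic sequence.
i=0: S_0 = 28 + 1*0 = 28
i=1: S_1 = 28 + 1*1 = 29
i=2: S_2 = 28 + 1*2 = 30
i=3: S_3 = 28 + 1*3 = 31
i=4: S_4 = 28 + 1*4 = 32
The first 5 terms are: [28, 29, 30, 31, 32]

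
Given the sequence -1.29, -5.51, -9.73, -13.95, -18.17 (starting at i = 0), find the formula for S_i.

Check differences: -5.51 - -1.29 = -4.22
-9.73 - -5.51 = -4.22
Common difference d = -4.22.
First term a = -1.29.
Formula: S_i = -1.29 - 4.22*i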